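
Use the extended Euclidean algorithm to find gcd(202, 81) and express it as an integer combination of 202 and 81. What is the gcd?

1

Repeated division:
202 = 2*81 + 40
81 = 2*40 + 1
40 = 40*1 + 0
gcd(202, 81) = 1.
Back-substituting:
1 = 81 − 2·40
1 = −2·202 + 5·81
So 1 = (-2)·202 + (5)·81.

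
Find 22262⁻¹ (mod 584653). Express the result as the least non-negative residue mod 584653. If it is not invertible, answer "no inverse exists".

Apply the Euclidean algorithm to 584653 and 22262:
584653 = 26×22262 + 5841
22262 = 3×5841 + 4739
5841 = 1×4739 + 1102
4739 = 4×1102 + 331
1102 = 3×331 + 109
331 = 3×109 + 4
109 = 27×4 + 1
4 = 4×1 + 0
Since gcd(22262, 584653) = 1, back-substitute to write 1 as a combination:
1 = 109 − 27·4
1 = −27·331 + 82·109
1 = 82·1102 − 273·331
1 = −273·4739 + 1174·1102
1 = 1174·5841 − 1447·4739
1 = −1447·22262 + 5515·5841
1 = 5515·584653 − 144837·22262
Hence 22262⁻¹ ≡ -144837 ≡ 439816 (mod 584653).

439816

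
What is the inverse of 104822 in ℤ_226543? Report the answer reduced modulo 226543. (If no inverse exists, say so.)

gcd(226543, 104822) by repeated division:
226543 = 2×104822 + 16899
104822 = 6×16899 + 3428
16899 = 4×3428 + 3187
3428 = 1×3187 + 241
3187 = 13×241 + 54
241 = 4×54 + 25
54 = 2×25 + 4
25 = 6×4 + 1
4 = 4×1 + 0
Since gcd(104822, 226543) = 1, back-substitute to write 1 as a combination:
1 = 25 − 6·4
1 = −6·54 + 13·25
1 = 13·241 − 58·54
1 = −58·3187 + 767·241
1 = 767·3428 − 825·3187
1 = −825·16899 + 4067·3428
1 = 4067·104822 − 25227·16899
1 = −25227·226543 + 54521·104822
So 104822·54521 ≡ 1 (mod 226543).

54521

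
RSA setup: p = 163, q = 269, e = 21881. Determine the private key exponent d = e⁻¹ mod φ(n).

φ(n) = (p−1)(q−1) = 162·268 = 43416.
Need d with 21881·d ≡ 1 (mod 43416). Apply the extended Euclidean algorithm:
43416 = 1·21881 + 21535
21881 = 1·21535 + 346
21535 = 62·346 + 83
346 = 4·83 + 14
83 = 5·14 + 13
14 = 1·13 + 1
13 = 13·1 + 0
Back-substitute:
1 = 14 − 13
1 = −83 + 6·14
1 = 6·346 − 25·83
1 = −25·21535 + 1556·346
1 = 1556·21881 − 1581·21535
1 = −1581·43416 + 3137·21881
So 21881·3137 ≡ 1 (mod 43416), hence d = 3137.

3137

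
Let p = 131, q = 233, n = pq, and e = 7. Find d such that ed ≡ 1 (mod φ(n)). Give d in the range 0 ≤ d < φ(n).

φ(n) = (p−1)(q−1) = 130·232 = 30160.
Need d with 7·d ≡ 1 (mod 30160). Apply the extended Euclidean algorithm:
30160 = 4308×7 + 4
7 = 1×4 + 3
4 = 1×3 + 1
3 = 3×1 + 0
Back-substitute:
1 = 4 − 3
1 = −7 + 2·4
1 = 2·30160 − 8617·7
So 7·(-8617) ≡ 1 (mod 30160), hence d ≡ -8617 ≡ 21543 (mod 30160).

21543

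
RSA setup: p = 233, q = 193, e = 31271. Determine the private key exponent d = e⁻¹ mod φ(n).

26519

φ(n) = (p−1)(q−1) = 232·192 = 44544.
Need d with 31271·d ≡ 1 (mod 44544). Apply the extended Euclidean algorithm:
44544 = 1·31271 + 13273
31271 = 2·13273 + 4725
13273 = 2·4725 + 3823
4725 = 1·3823 + 902
3823 = 4·902 + 215
902 = 4·215 + 42
215 = 5·42 + 5
42 = 8·5 + 2
5 = 2·2 + 1
2 = 2·1 + 0
Back-substitute:
1 = 5 − 2·2
1 = −2·42 + 17·5
1 = 17·215 − 87·42
1 = −87·902 + 365·215
1 = 365·3823 − 1547·902
1 = −1547·4725 + 1912·3823
1 = 1912·13273 − 5371·4725
1 = −5371·31271 + 12654·13273
1 = 12654·44544 − 18025·31271
So 31271·(-18025) ≡ 1 (mod 44544), hence d ≡ -18025 ≡ 26519 (mod 44544).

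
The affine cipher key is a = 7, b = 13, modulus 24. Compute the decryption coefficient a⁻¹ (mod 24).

Apply the Euclidean algorithm to 24 and 7:
24 = 3×7 + 3
7 = 2×3 + 1
3 = 3×1 + 0
The gcd is 1. Working backward:
1 = 7 − 2·3
1 = −2·24 + 7·7
So 7·7 ≡ 1 (mod 24).

7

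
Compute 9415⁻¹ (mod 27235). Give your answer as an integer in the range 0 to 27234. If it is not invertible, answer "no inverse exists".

Euclidean algorithm on 27235, 9415:
27235 = 2*9415 + 8405
9415 = 1*8405 + 1010
8405 = 8*1010 + 325
1010 = 3*325 + 35
325 = 9*35 + 10
35 = 3*10 + 5
10 = 2*5 + 0
The gcd is 5, not 1, hence no inverse exists.

no inverse exists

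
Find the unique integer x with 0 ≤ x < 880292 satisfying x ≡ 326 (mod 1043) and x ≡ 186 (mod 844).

525998

Write x = 326 + 1043·k. Then 1043·k ≡ 186 − 326 ≡ 704 (mod 844).
Need 1043⁻¹ mod 844. Extended Euclid on (844, 199):
844 = 4×199 + 48
199 = 4×48 + 7
48 = 6×7 + 6
7 = 1×6 + 1
6 = 6×1 + 0
Back-substitute:
1 = 7 − 6
1 = −48 + 7·7
1 = 7·199 − 29·48
1 = −29·844 + 123·199
1043⁻¹ ≡ 123 (mod 844), so k ≡ 123·704 ≡ 504 (mod 844).
x = 326 + 1043·504 = 525998.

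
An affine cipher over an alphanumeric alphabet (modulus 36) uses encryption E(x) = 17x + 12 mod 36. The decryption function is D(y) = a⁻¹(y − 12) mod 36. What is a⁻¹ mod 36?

17

Apply the Euclidean algorithm to 36 and 17:
36 = 2·17 + 2
17 = 8·2 + 1
2 = 2·1 + 0
Since gcd(17, 36) = 1, back-substitute to write 1 as a combination:
1 = 17 − 8·2
1 = −8·36 + 17·17
So 17·17 ≡ 1 (mod 36).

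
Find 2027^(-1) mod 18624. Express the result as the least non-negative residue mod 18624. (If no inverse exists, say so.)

Extended Euclidean algorithm:
18624 = 9×2027 + 381
2027 = 5×381 + 122
381 = 3×122 + 15
122 = 8×15 + 2
15 = 7×2 + 1
2 = 2×1 + 0
The gcd is 1. Working backward:
1 = 15 − 7·2
1 = −7·122 + 57·15
1 = 57·381 − 178·122
1 = −178·2027 + 947·381
1 = 947·18624 − 8701·2027
Hence 2027⁻¹ ≡ -8701 ≡ 9923 (mod 18624).

9923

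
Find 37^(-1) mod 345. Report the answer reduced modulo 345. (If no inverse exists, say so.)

28

Run Euclid on (345, 37):
345 = 9*37 + 12
37 = 3*12 + 1
12 = 12*1 + 0
Since gcd(37, 345) = 1, back-substitute to write 1 as a combination:
1 = 37 − 3·12
1 = −3·345 + 28·37
So 37·28 ≡ 1 (mod 345).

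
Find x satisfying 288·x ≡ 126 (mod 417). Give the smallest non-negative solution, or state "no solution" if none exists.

96

First find gcd(288, 417):
417 = 1×288 + 129
288 = 2×129 + 30
129 = 4×30 + 9
30 = 3×9 + 3
9 = 3×3 + 0
gcd = 3 and 3 | 126, so solutions exist. Divide through by 3: 96x ≡ 42 (mod 139).
Now find 96⁻¹ mod 139:
139 = 1*96 + 43
96 = 2*43 + 10
43 = 4*10 + 3
10 = 3*3 + 1
3 = 3*1 + 0
Back-substitute:
1 = 10 − 3·3
1 = −3·43 + 13·10
1 = 13·96 − 29·43
1 = −29·139 + 42·96
So 96⁻¹ ≡ 42 (mod 139).
Then x ≡ 42·42 ≡ 96 (mod 139); the smallest non-negative solution is x = 96.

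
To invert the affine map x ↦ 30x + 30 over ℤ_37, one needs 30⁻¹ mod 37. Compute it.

21

gcd(37, 30) by repeated division:
37 = 1·30 + 7
30 = 4·7 + 2
7 = 3·2 + 1
2 = 2·1 + 0
Since gcd(30, 37) = 1, back-substitute to write 1 as a combination:
1 = 7 − 3·2
1 = −3·30 + 13·7
1 = 13·37 − 16·30
Thus 30·(-16) ≡ 1 (mod 37); reducing, -16 mod 37 = 21.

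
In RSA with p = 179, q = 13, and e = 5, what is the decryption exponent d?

φ(n) = (p−1)(q−1) = 178·12 = 2136.
Need d with 5·d ≡ 1 (mod 2136). Apply the extended Euclidean algorithm:
2136 = 427*5 + 1
5 = 5*1 + 0
Back-substitute:
1 = 2136 − 427·5
So 5·(-427) ≡ 1 (mod 2136), hence d ≡ -427 ≡ 1709 (mod 2136).

1709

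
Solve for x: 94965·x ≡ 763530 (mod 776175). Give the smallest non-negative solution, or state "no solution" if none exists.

First find gcd(94965, 776175):
776175 = 8×94965 + 16455
94965 = 5×16455 + 12690
16455 = 1×12690 + 3765
12690 = 3×3765 + 1395
3765 = 2×1395 + 975
1395 = 1×975 + 420
975 = 2×420 + 135
420 = 3×135 + 15
135 = 9×15 + 0
gcd = 15 and 15 | 763530, so solutions exist. Divide through by 15: 6331x ≡ 50902 (mod 51745).
Now find 6331⁻¹ mod 51745:
51745 = 8×6331 + 1097
6331 = 5×1097 + 846
1097 = 1×846 + 251
846 = 3×251 + 93
251 = 2×93 + 65
93 = 1×65 + 28
65 = 2×28 + 9
28 = 3×9 + 1
9 = 9×1 + 0
Back-substitute:
1 = 28 − 3·9
1 = −3·65 + 7·28
1 = 7·93 − 10·65
1 = −10·251 + 27·93
1 = 27·846 − 91·251
1 = −91·1097 + 118·846
1 = 118·6331 − 681·1097
1 = −681·51745 + 5566·6331
So 6331⁻¹ ≡ 5566 (mod 51745).
Then x ≡ 5566·50902 ≡ 16657 (mod 51745); the smallest non-negative solution is x = 16657.

16657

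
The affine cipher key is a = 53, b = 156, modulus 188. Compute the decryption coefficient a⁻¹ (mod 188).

gcd(188, 53) by repeated division:
188 = 3·53 + 29
53 = 1·29 + 24
29 = 1·24 + 5
24 = 4·5 + 4
5 = 1·4 + 1
4 = 4·1 + 0
gcd = 1, so the inverse exists. Back-substitute:
1 = 5 − 4
1 = −24 + 5·5
1 = 5·29 − 6·24
1 = −6·53 + 11·29
1 = 11·188 − 39·53
So 53·(-39) ≡ 1 (mod 188), and -39 ≡ 149 (mod 188).

149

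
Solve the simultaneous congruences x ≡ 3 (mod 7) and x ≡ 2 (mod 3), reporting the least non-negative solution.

Write x = 3 + 7·k. Then 7·k ≡ 2 − 3 ≡ 2 (mod 3).
Need 7⁻¹ mod 3. Extended Euclid on (3, 1):
3 = 3*1 + 0
7⁻¹ ≡ 1 (mod 3), so k ≡ 1·2 ≡ 2 (mod 3).
x = 3 + 7·2 = 17.

17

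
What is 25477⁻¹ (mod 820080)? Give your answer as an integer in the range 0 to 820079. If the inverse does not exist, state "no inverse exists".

Extended Euclidean algorithm:
820080 = 32×25477 + 4816
25477 = 5×4816 + 1397
4816 = 3×1397 + 625
1397 = 2×625 + 147
625 = 4×147 + 37
147 = 3×37 + 36
37 = 1×36 + 1
36 = 36×1 + 0
Since gcd(25477, 820080) = 1, back-substitute to write 1 as a combination:
1 = 37 − 36
1 = −147 + 4·37
1 = 4·625 − 17·147
1 = −17·1397 + 38·625
1 = 38·4816 − 131·1397
1 = −131·25477 + 693·4816
1 = 693·820080 − 22307·25477
So 25477·(-22307) ≡ 1 (mod 820080), and -22307 ≡ 797773 (mod 820080).

797773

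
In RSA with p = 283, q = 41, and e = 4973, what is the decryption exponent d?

φ(n) = (p−1)(q−1) = 282·40 = 11280.
Need d with 4973·d ≡ 1 (mod 11280). Apply the extended Euclidean algorithm:
11280 = 2×4973 + 1334
4973 = 3×1334 + 971
1334 = 1×971 + 363
971 = 2×363 + 245
363 = 1×245 + 118
245 = 2×118 + 9
118 = 13×9 + 1
9 = 9×1 + 0
Back-substitute:
1 = 118 − 13·9
1 = −13·245 + 27·118
1 = 27·363 − 40·245
1 = −40·971 + 107·363
1 = 107·1334 − 147·971
1 = −147·4973 + 548·1334
1 = 548·11280 − 1243·4973
So 4973·(-1243) ≡ 1 (mod 11280), hence d ≡ -1243 ≡ 10037 (mod 11280).

10037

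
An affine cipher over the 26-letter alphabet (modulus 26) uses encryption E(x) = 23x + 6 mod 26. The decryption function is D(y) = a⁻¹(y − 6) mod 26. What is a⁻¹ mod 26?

17

Extended Euclidean algorithm:
26 = 1×23 + 3
23 = 7×3 + 2
3 = 1×2 + 1
2 = 2×1 + 0
The gcd is 1. Working backward:
1 = 3 − 2
1 = −23 + 8·3
1 = 8·26 − 9·23
So 23·(-9) ≡ 1 (mod 26), and -9 ≡ 17 (mod 26).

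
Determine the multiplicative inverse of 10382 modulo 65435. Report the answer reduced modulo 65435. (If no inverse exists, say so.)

10368

Run Euclid on (65435, 10382):
65435 = 6×10382 + 3143
10382 = 3×3143 + 953
3143 = 3×953 + 284
953 = 3×284 + 101
284 = 2×101 + 82
101 = 1×82 + 19
82 = 4×19 + 6
19 = 3×6 + 1
6 = 6×1 + 0
The gcd is 1. Working backward:
1 = 19 − 3·6
1 = −3·82 + 13·19
1 = 13·101 − 16·82
1 = −16·284 + 45·101
1 = 45·953 − 151·284
1 = −151·3143 + 498·953
1 = 498·10382 − 1645·3143
1 = −1645·65435 + 10368·10382
So 10382·10368 ≡ 1 (mod 65435).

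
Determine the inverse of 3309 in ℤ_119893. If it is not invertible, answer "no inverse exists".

114748

Extended Euclidean algorithm:
119893 = 36×3309 + 769
3309 = 4×769 + 233
769 = 3×233 + 70
233 = 3×70 + 23
70 = 3×23 + 1
23 = 23×1 + 0
Since gcd(3309, 119893) = 1, back-substitute to write 1 as a combination:
1 = 70 − 3·23
1 = −3·233 + 10·70
1 = 10·769 − 33·233
1 = −33·3309 + 142·769
1 = 142·119893 − 5145·3309
So 3309·(-5145) ≡ 1 (mod 119893), and -5145 ≡ 114748 (mod 119893).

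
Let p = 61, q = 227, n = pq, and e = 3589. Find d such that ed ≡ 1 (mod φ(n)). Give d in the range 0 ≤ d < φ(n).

12589

φ(n) = (p−1)(q−1) = 60·226 = 13560.
Need d with 3589·d ≡ 1 (mod 13560). Apply the extended Euclidean algorithm:
13560 = 3×3589 + 2793
3589 = 1×2793 + 796
2793 = 3×796 + 405
796 = 1×405 + 391
405 = 1×391 + 14
391 = 27×14 + 13
14 = 1×13 + 1
13 = 13×1 + 0
Back-substitute:
1 = 14 − 13
1 = −391 + 28·14
1 = 28·405 − 29·391
1 = −29·796 + 57·405
1 = 57·2793 − 200·796
1 = −200·3589 + 257·2793
1 = 257·13560 − 971·3589
So 3589·(-971) ≡ 1 (mod 13560), hence d ≡ -971 ≡ 12589 (mod 13560).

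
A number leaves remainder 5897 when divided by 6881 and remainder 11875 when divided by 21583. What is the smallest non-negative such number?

Write x = 5897 + 6881·k. Then 6881·k ≡ 11875 − 5897 ≡ 5978 (mod 21583).
Need 6881⁻¹ mod 21583. Extended Euclid on (21583, 6881):
21583 = 3*6881 + 940
6881 = 7*940 + 301
940 = 3*301 + 37
301 = 8*37 + 5
37 = 7*5 + 2
5 = 2*2 + 1
2 = 2*1 + 0
Back-substitute:
1 = 5 − 2·2
1 = −2·37 + 15·5
1 = 15·301 − 122·37
1 = −122·940 + 381·301
1 = 381·6881 − 2789·940
1 = −2789·21583 + 8748·6881
6881⁻¹ ≡ 8748 (mod 21583), so k ≡ 8748·5978 ≡ 21518 (mod 21583).
x = 5897 + 6881·21518 = 148071255.

148071255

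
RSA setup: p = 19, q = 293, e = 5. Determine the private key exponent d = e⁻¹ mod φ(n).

4205

φ(n) = (p−1)(q−1) = 18·292 = 5256.
Need d with 5·d ≡ 1 (mod 5256). Apply the extended Euclidean algorithm:
5256 = 1051*5 + 1
5 = 5*1 + 0
Back-substitute:
1 = 5256 − 1051·5
So 5·(-1051) ≡ 1 (mod 5256), hence d ≡ -1051 ≡ 4205 (mod 5256).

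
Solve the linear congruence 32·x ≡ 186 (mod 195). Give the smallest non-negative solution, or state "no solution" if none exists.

First find gcd(32, 195):
195 = 6*32 + 3
32 = 10*3 + 2
3 = 1*2 + 1
2 = 2*1 + 0
gcd = 1, so a unique solution mod 195 exists.
Back-substitute for the Bézout coefficients:
1 = 3 − 2
1 = −32 + 11·3
1 = 11·195 − 67·32
So 32·(-67) ≡ 1 (mod 195), giving 32⁻¹ ≡ 128.
x ≡ 32⁻¹·186 ≡ 128·186 ≡ 18 (mod 195).

18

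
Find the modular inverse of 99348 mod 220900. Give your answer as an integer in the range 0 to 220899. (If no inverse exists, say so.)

no inverse exists

Compute gcd(99348, 220900):
220900 = 2*99348 + 22204
99348 = 4*22204 + 10532
22204 = 2*10532 + 1140
10532 = 9*1140 + 272
1140 = 4*272 + 52
272 = 5*52 + 12
52 = 4*12 + 4
12 = 3*4 + 0
The gcd is 4, not 1, hence no inverse exists.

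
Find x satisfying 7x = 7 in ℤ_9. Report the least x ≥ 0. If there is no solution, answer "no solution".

First find gcd(7, 9):
9 = 1*7 + 2
7 = 3*2 + 1
2 = 2*1 + 0
gcd = 1, so a unique solution mod 9 exists.
Back-substitute for the Bézout coefficients:
1 = 7 − 3·2
1 = −3·9 + 4·7
So 7·(4) ≡ 1 (mod 9), giving 7⁻¹ ≡ 4.
x ≡ 7⁻¹·7 ≡ 4·7 ≡ 1 (mod 9).

1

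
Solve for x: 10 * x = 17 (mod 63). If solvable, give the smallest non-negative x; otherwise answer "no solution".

First find gcd(10, 63):
63 = 6*10 + 3
10 = 3*3 + 1
3 = 3*1 + 0
gcd = 1, so a unique solution mod 63 exists.
Back-substitute for the Bézout coefficients:
1 = 10 − 3·3
1 = −3·63 + 19·10
So 10·(19) ≡ 1 (mod 63), giving 10⁻¹ ≡ 19.
x ≡ 10⁻¹·17 ≡ 19·17 ≡ 8 (mod 63).

8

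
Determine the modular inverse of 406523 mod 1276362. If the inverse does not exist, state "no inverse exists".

gcd(1276362, 406523) by repeated division:
1276362 = 3*406523 + 56793
406523 = 7*56793 + 8972
56793 = 6*8972 + 2961
8972 = 3*2961 + 89
2961 = 33*89 + 24
89 = 3*24 + 17
24 = 1*17 + 7
17 = 2*7 + 3
7 = 2*3 + 1
3 = 3*1 + 0
Since gcd(406523, 1276362) = 1, back-substitute to write 1 as a combination:
1 = 7 − 2·3
1 = −2·17 + 5·7
1 = 5·24 − 7·17
1 = −7·89 + 26·24
1 = 26·2961 − 865·89
1 = −865·8972 + 2621·2961
1 = 2621·56793 − 16591·8972
1 = −16591·406523 + 118758·56793
1 = 118758·1276362 − 372865·406523
Hence 406523⁻¹ ≡ -372865 ≡ 903497 (mod 1276362).

903497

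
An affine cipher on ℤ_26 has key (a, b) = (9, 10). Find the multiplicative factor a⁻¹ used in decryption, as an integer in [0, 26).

3

Run Euclid on (26, 9):
26 = 2×9 + 8
9 = 1×8 + 1
8 = 8×1 + 0
Since gcd(9, 26) = 1, back-substitute to write 1 as a combination:
1 = 9 − 8
1 = −26 + 3·9
So 9·3 ≡ 1 (mod 26).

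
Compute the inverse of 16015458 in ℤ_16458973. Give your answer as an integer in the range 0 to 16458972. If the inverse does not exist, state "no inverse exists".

5084927

Apply the Euclidean algorithm to 16458973 and 16015458:
16458973 = 1*16015458 + 443515
16015458 = 36*443515 + 48918
443515 = 9*48918 + 3253
48918 = 15*3253 + 123
3253 = 26*123 + 55
123 = 2*55 + 13
55 = 4*13 + 3
13 = 4*3 + 1
3 = 3*1 + 0
gcd = 1, so the inverse exists. Back-substitute:
1 = 13 − 4·3
1 = −4·55 + 17·13
1 = 17·123 − 38·55
1 = −38·3253 + 1005·123
1 = 1005·48918 − 15113·3253
1 = −15113·443515 + 137022·48918
1 = 137022·16015458 − 4947905·443515
1 = −4947905·16458973 + 5084927·16015458
So 16015458·5084927 ≡ 1 (mod 16458973).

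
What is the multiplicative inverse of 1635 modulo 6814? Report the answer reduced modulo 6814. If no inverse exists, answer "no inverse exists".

5297

gcd(6814, 1635) by repeated division:
6814 = 4·1635 + 274
1635 = 5·274 + 265
274 = 1·265 + 9
265 = 29·9 + 4
9 = 2·4 + 1
4 = 4·1 + 0
gcd = 1, so the inverse exists. Back-substitute:
1 = 9 − 2·4
1 = −2·265 + 59·9
1 = 59·274 − 61·265
1 = −61·1635 + 364·274
1 = 364·6814 − 1517·1635
Hence 1635⁻¹ ≡ -1517 ≡ 5297 (mod 6814).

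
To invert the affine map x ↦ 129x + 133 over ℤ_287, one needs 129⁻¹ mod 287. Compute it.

89

Apply the Euclidean algorithm to 287 and 129:
287 = 2*129 + 29
129 = 4*29 + 13
29 = 2*13 + 3
13 = 4*3 + 1
3 = 3*1 + 0
The gcd is 1. Working backward:
1 = 13 − 4·3
1 = −4·29 + 9·13
1 = 9·129 − 40·29
1 = −40·287 + 89·129
So 129·89 ≡ 1 (mod 287).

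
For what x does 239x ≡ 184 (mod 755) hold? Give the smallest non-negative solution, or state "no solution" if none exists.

First find gcd(239, 755):
755 = 3·239 + 38
239 = 6·38 + 11
38 = 3·11 + 5
11 = 2·5 + 1
5 = 5·1 + 0
gcd = 1, so a unique solution mod 755 exists.
Back-substitute for the Bézout coefficients:
1 = 11 − 2·5
1 = −2·38 + 7·11
1 = 7·239 − 44·38
1 = −44·755 + 139·239
So 239·(139) ≡ 1 (mod 755), giving 239⁻¹ ≡ 139.
x ≡ 239⁻¹·184 ≡ 139·184 ≡ 661 (mod 755).

661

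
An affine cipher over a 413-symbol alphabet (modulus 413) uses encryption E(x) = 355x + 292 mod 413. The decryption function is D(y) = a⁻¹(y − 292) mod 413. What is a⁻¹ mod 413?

Apply the Euclidean algorithm to 413 and 355:
413 = 1*355 + 58
355 = 6*58 + 7
58 = 8*7 + 2
7 = 3*2 + 1
2 = 2*1 + 0
The gcd is 1. Working backward:
1 = 7 − 3·2
1 = −3·58 + 25·7
1 = 25·355 − 153·58
1 = −153·413 + 178·355
So 355·178 ≡ 1 (mod 413).

178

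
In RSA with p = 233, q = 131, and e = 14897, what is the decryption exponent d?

3873

φ(n) = (p−1)(q−1) = 232·130 = 30160.
Need d with 14897·d ≡ 1 (mod 30160). Apply the extended Euclidean algorithm:
30160 = 2×14897 + 366
14897 = 40×366 + 257
366 = 1×257 + 109
257 = 2×109 + 39
109 = 2×39 + 31
39 = 1×31 + 8
31 = 3×8 + 7
8 = 1×7 + 1
7 = 7×1 + 0
Back-substitute:
1 = 8 − 7
1 = −31 + 4·8
1 = 4·39 − 5·31
1 = −5·109 + 14·39
1 = 14·257 − 33·109
1 = −33·366 + 47·257
1 = 47·14897 − 1913·366
1 = −1913·30160 + 3873·14897
So 14897·3873 ≡ 1 (mod 30160), hence d = 3873.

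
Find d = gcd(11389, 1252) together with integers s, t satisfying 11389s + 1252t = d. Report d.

1

Apply Euclid's algorithm to 11389 and 1252:
11389 = 9*1252 + 121
1252 = 10*121 + 42
121 = 2*42 + 37
42 = 1*37 + 5
37 = 7*5 + 2
5 = 2*2 + 1
2 = 2*1 + 0
gcd(11389, 1252) = 1.
Working backward:
1 = 5 − 2·2
1 = −2·37 + 15·5
1 = 15·42 − 17·37
1 = −17·121 + 49·42
1 = 49·1252 − 507·121
1 = −507·11389 + 4612·1252
So 1 = (-507)·11389 + (4612)·1252.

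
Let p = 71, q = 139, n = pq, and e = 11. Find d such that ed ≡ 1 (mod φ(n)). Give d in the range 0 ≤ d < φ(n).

φ(n) = (p−1)(q−1) = 70·138 = 9660.
Need d with 11·d ≡ 1 (mod 9660). Apply the extended Euclidean algorithm:
9660 = 878·11 + 2
11 = 5·2 + 1
2 = 2·1 + 0
Back-substitute:
1 = 11 − 5·2
1 = −5·9660 + 4391·11
So 11·4391 ≡ 1 (mod 9660), hence d = 4391.

4391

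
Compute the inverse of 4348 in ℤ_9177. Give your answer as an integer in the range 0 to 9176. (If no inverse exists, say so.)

Run Euclid on (9177, 4348):
9177 = 2·4348 + 481
4348 = 9·481 + 19
481 = 25·19 + 6
19 = 3·6 + 1
6 = 6·1 + 0
gcd = 1, so the inverse exists. Back-substitute:
1 = 19 − 3·6
1 = −3·481 + 76·19
1 = 76·4348 − 687·481
1 = −687·9177 + 1450·4348
So 4348·1450 ≡ 1 (mod 9177).

1450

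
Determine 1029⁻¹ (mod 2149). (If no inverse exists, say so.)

no inverse exists

Euclidean algorithm on 2149, 1029:
2149 = 2*1029 + 91
1029 = 11*91 + 28
91 = 3*28 + 7
28 = 4*7 + 0
Since gcd = 7 > 1, 1029 is not a unit mod 2149.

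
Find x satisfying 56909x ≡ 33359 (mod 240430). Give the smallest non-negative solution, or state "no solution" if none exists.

First find gcd(56909, 240430):
240430 = 4·56909 + 12794
56909 = 4·12794 + 5733
12794 = 2·5733 + 1328
5733 = 4·1328 + 421
1328 = 3·421 + 65
421 = 6·65 + 31
65 = 2·31 + 3
31 = 10·3 + 1
3 = 3·1 + 0
gcd = 1, so a unique solution mod 240430 exists.
Back-substitute for the Bézout coefficients:
1 = 31 − 10·3
1 = −10·65 + 21·31
1 = 21·421 − 136·65
1 = −136·1328 + 429·421
1 = 429·5733 − 1852·1328
1 = −1852·12794 + 4133·5733
1 = 4133·56909 − 18384·12794
1 = −18384·240430 + 77669·56909
So 56909·(77669) ≡ 1 (mod 240430), giving 56909⁻¹ ≡ 77669.
x ≡ 56909⁻¹·33359 ≡ 77669·33359 ≡ 86491 (mod 240430).

86491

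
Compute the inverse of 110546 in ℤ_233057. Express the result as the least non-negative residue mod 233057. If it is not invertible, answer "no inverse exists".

Apply the Euclidean algorithm to 233057 and 110546:
233057 = 2·110546 + 11965
110546 = 9·11965 + 2861
11965 = 4·2861 + 521
2861 = 5·521 + 256
521 = 2·256 + 9
256 = 28·9 + 4
9 = 2·4 + 1
4 = 4·1 + 0
Since gcd(110546, 233057) = 1, back-substitute to write 1 as a combination:
1 = 9 − 2·4
1 = −2·256 + 57·9
1 = 57·521 − 116·256
1 = −116·2861 + 637·521
1 = 637·11965 − 2664·2861
1 = −2664·110546 + 24613·11965
1 = 24613·233057 − 51890·110546
Thus 110546·(-51890) ≡ 1 (mod 233057); reducing, -51890 mod 233057 = 181167.

181167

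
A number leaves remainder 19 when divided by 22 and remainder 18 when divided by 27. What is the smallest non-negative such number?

Write x = 19 + 22·k. Then 22·k ≡ 18 − 19 ≡ 26 (mod 27).
Need 22⁻¹ mod 27. Extended Euclid on (27, 22):
27 = 1*22 + 5
22 = 4*5 + 2
5 = 2*2 + 1
2 = 2*1 + 0
Back-substitute:
1 = 5 − 2·2
1 = −2·22 + 9·5
1 = 9·27 − 11·22
22⁻¹ ≡ 16 (mod 27), so k ≡ 16·26 ≡ 11 (mod 27).
x = 19 + 22·11 = 261.

261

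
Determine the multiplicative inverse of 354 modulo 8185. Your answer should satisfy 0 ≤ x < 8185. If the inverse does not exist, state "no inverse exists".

Apply the Euclidean algorithm to 8185 and 354:
8185 = 23×354 + 43
354 = 8×43 + 10
43 = 4×10 + 3
10 = 3×3 + 1
3 = 3×1 + 0
Since gcd(354, 8185) = 1, back-substitute to write 1 as a combination:
1 = 10 − 3·3
1 = −3·43 + 13·10
1 = 13·354 − 107·43
1 = −107·8185 + 2474·354
So 354·2474 ≡ 1 (mod 8185).

2474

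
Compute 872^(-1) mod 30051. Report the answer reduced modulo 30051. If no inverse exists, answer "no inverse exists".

21401

gcd(30051, 872) by repeated division:
30051 = 34×872 + 403
872 = 2×403 + 66
403 = 6×66 + 7
66 = 9×7 + 3
7 = 2×3 + 1
3 = 3×1 + 0
Since gcd(872, 30051) = 1, back-substitute to write 1 as a combination:
1 = 7 − 2·3
1 = −2·66 + 19·7
1 = 19·403 − 116·66
1 = −116·872 + 251·403
1 = 251·30051 − 8650·872
Thus 872·(-8650) ≡ 1 (mod 30051); reducing, -8650 mod 30051 = 21401.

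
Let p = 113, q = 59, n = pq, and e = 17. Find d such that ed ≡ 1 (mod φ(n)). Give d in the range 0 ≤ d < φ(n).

3057

φ(n) = (p−1)(q−1) = 112·58 = 6496.
Need d with 17·d ≡ 1 (mod 6496). Apply the extended Euclidean algorithm:
6496 = 382·17 + 2
17 = 8·2 + 1
2 = 2·1 + 0
Back-substitute:
1 = 17 − 8·2
1 = −8·6496 + 3057·17
So 17·3057 ≡ 1 (mod 6496), hence d = 3057.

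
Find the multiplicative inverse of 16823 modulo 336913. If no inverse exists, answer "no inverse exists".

70655

Apply the Euclidean algorithm to 336913 and 16823:
336913 = 20*16823 + 453
16823 = 37*453 + 62
453 = 7*62 + 19
62 = 3*19 + 5
19 = 3*5 + 4
5 = 1*4 + 1
4 = 4*1 + 0
gcd = 1, so the inverse exists. Back-substitute:
1 = 5 − 4
1 = −19 + 4·5
1 = 4·62 − 13·19
1 = −13·453 + 95·62
1 = 95·16823 − 3528·453
1 = −3528·336913 + 70655·16823
So 16823·70655 ≡ 1 (mod 336913).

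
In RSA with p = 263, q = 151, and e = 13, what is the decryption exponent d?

36277

φ(n) = (p−1)(q−1) = 262·150 = 39300.
Need d with 13·d ≡ 1 (mod 39300). Apply the extended Euclidean algorithm:
39300 = 3023·13 + 1
13 = 13·1 + 0
Back-substitute:
1 = 39300 − 3023·13
So 13·(-3023) ≡ 1 (mod 39300), hence d ≡ -3023 ≡ 36277 (mod 39300).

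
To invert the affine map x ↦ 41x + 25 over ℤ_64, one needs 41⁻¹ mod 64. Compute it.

Extended Euclidean algorithm:
64 = 1*41 + 23
41 = 1*23 + 18
23 = 1*18 + 5
18 = 3*5 + 3
5 = 1*3 + 2
3 = 1*2 + 1
2 = 2*1 + 0
gcd = 1, so the inverse exists. Back-substitute:
1 = 3 − 2
1 = −5 + 2·3
1 = 2·18 − 7·5
1 = −7·23 + 9·18
1 = 9·41 − 16·23
1 = −16·64 + 25·41
So 41·25 ≡ 1 (mod 64).

25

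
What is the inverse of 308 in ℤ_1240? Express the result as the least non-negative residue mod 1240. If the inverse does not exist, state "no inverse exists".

Compute gcd(308, 1240):
1240 = 4·308 + 8
308 = 38·8 + 4
8 = 2·4 + 0
The gcd is 4, not 1, hence no inverse exists.

no inverse exists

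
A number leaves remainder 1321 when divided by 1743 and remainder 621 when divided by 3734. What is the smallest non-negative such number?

3895183

Write x = 1321 + 1743·k. Then 1743·k ≡ 621 − 1321 ≡ 3034 (mod 3734).
Need 1743⁻¹ mod 3734. Extended Euclid on (3734, 1743):
3734 = 2×1743 + 248
1743 = 7×248 + 7
248 = 35×7 + 3
7 = 2×3 + 1
3 = 3×1 + 0
Back-substitute:
1 = 7 − 2·3
1 = −2·248 + 71·7
1 = 71·1743 − 499·248
1 = −499·3734 + 1069·1743
1743⁻¹ ≡ 1069 (mod 3734), so k ≡ 1069·3034 ≡ 2234 (mod 3734).
x = 1321 + 1743·2234 = 3895183.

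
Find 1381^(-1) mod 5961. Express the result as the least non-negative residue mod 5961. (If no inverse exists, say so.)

Apply the Euclidean algorithm to 5961 and 1381:
5961 = 4×1381 + 437
1381 = 3×437 + 70
437 = 6×70 + 17
70 = 4×17 + 2
17 = 8×2 + 1
2 = 2×1 + 0
Since gcd(1381, 5961) = 1, back-substitute to write 1 as a combination:
1 = 17 − 8·2
1 = −8·70 + 33·17
1 = 33·437 − 206·70
1 = −206·1381 + 651·437
1 = 651·5961 − 2810·1381
So 1381·(-2810) ≡ 1 (mod 5961), and -2810 ≡ 3151 (mod 5961).

3151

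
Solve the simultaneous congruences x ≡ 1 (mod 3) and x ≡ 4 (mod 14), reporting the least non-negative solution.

Write x = 1 + 3·k. Then 3·k ≡ 4 − 1 ≡ 3 (mod 14).
Need 3⁻¹ mod 14. Extended Euclid on (14, 3):
14 = 4*3 + 2
3 = 1*2 + 1
2 = 2*1 + 0
Back-substitute:
1 = 3 − 2
1 = −14 + 5·3
3⁻¹ ≡ 5 (mod 14), so k ≡ 5·3 ≡ 1 (mod 14).
x = 1 + 3·1 = 4.

4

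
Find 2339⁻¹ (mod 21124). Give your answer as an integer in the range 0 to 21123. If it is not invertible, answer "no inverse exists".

Apply the Euclidean algorithm to 21124 and 2339:
21124 = 9×2339 + 73
2339 = 32×73 + 3
73 = 24×3 + 1
3 = 3×1 + 0
Since gcd(2339, 21124) = 1, back-substitute to write 1 as a combination:
1 = 73 − 24·3
1 = −24·2339 + 769·73
1 = 769·21124 − 6945·2339
Hence 2339⁻¹ ≡ -6945 ≡ 14179 (mod 21124).

14179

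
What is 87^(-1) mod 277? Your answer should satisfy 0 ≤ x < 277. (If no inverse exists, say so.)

121

gcd(277, 87) by repeated division:
277 = 3·87 + 16
87 = 5·16 + 7
16 = 2·7 + 2
7 = 3·2 + 1
2 = 2·1 + 0
gcd = 1, so the inverse exists. Back-substitute:
1 = 7 − 3·2
1 = −3·16 + 7·7
1 = 7·87 − 38·16
1 = −38·277 + 121·87
So 87·121 ≡ 1 (mod 277).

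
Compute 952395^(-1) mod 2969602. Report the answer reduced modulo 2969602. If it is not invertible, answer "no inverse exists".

Run Euclid on (2969602, 952395):
2969602 = 3·952395 + 112417
952395 = 8·112417 + 53059
112417 = 2·53059 + 6299
53059 = 8·6299 + 2667
6299 = 2·2667 + 965
2667 = 2·965 + 737
965 = 1·737 + 228
737 = 3·228 + 53
228 = 4·53 + 16
53 = 3·16 + 5
16 = 3·5 + 1
5 = 5·1 + 0
The gcd is 1. Working backward:
1 = 16 − 3·5
1 = −3·53 + 10·16
1 = 10·228 − 43·53
1 = −43·737 + 139·228
1 = 139·965 − 182·737
1 = −182·2667 + 503·965
1 = 503·6299 − 1188·2667
1 = −1188·53059 + 10007·6299
1 = 10007·112417 − 21202·53059
1 = −21202·952395 + 179623·112417
1 = 179623·2969602 − 560071·952395
So 952395·(-560071) ≡ 1 (mod 2969602), and -560071 ≡ 2409531 (mod 2969602).

2409531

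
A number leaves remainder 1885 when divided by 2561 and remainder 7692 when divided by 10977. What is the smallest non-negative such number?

Write x = 1885 + 2561·k. Then 2561·k ≡ 7692 − 1885 ≡ 5807 (mod 10977).
Need 2561⁻¹ mod 10977. Extended Euclid on (10977, 2561):
10977 = 4×2561 + 733
2561 = 3×733 + 362
733 = 2×362 + 9
362 = 40×9 + 2
9 = 4×2 + 1
2 = 2×1 + 0
Back-substitute:
1 = 9 − 4·2
1 = −4·362 + 161·9
1 = 161·733 − 326·362
1 = −326·2561 + 1139·733
1 = 1139·10977 − 4882·2561
2561⁻¹ ≡ 6095 (mod 10977), so k ≡ 6095·5807 ≡ 3817 (mod 10977).
x = 1885 + 2561·3817 = 9777222.

9777222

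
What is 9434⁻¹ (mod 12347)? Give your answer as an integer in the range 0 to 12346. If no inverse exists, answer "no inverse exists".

Apply the Euclidean algorithm to 12347 and 9434:
12347 = 1×9434 + 2913
9434 = 3×2913 + 695
2913 = 4×695 + 133
695 = 5×133 + 30
133 = 4×30 + 13
30 = 2×13 + 4
13 = 3×4 + 1
4 = 4×1 + 0
Since gcd(9434, 12347) = 1, back-substitute to write 1 as a combination:
1 = 13 − 3·4
1 = −3·30 + 7·13
1 = 7·133 − 31·30
1 = −31·695 + 162·133
1 = 162·2913 − 679·695
1 = −679·9434 + 2199·2913
1 = 2199·12347 − 2878·9434
Hence 9434⁻¹ ≡ -2878 ≡ 9469 (mod 12347).

9469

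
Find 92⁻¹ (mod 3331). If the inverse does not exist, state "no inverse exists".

1050

Apply the Euclidean algorithm to 3331 and 92:
3331 = 36×92 + 19
92 = 4×19 + 16
19 = 1×16 + 3
16 = 5×3 + 1
3 = 3×1 + 0
Since gcd(92, 3331) = 1, back-substitute to write 1 as a combination:
1 = 16 − 5·3
1 = −5·19 + 6·16
1 = 6·92 − 29·19
1 = −29·3331 + 1050·92
So 92·1050 ≡ 1 (mod 3331).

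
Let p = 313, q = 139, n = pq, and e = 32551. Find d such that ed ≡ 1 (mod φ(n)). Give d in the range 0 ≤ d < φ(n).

φ(n) = (p−1)(q−1) = 312·138 = 43056.
Need d with 32551·d ≡ 1 (mod 43056). Apply the extended Euclidean algorithm:
43056 = 1*32551 + 10505
32551 = 3*10505 + 1036
10505 = 10*1036 + 145
1036 = 7*145 + 21
145 = 6*21 + 19
21 = 1*19 + 2
19 = 9*2 + 1
2 = 2*1 + 0
Back-substitute:
1 = 19 − 9·2
1 = −9·21 + 10·19
1 = 10·145 − 69·21
1 = −69·1036 + 493·145
1 = 493·10505 − 4999·1036
1 = −4999·32551 + 15490·10505
1 = 15490·43056 − 20489·32551
So 32551·(-20489) ≡ 1 (mod 43056), hence d ≡ -20489 ≡ 22567 (mod 43056).

22567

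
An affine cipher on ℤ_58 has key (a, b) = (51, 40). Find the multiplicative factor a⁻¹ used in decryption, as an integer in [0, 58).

Extended Euclidean algorithm:
58 = 1·51 + 7
51 = 7·7 + 2
7 = 3·2 + 1
2 = 2·1 + 0
gcd = 1, so the inverse exists. Back-substitute:
1 = 7 − 3·2
1 = −3·51 + 22·7
1 = 22·58 − 25·51
Hence 51⁻¹ ≡ -25 ≡ 33 (mod 58).

33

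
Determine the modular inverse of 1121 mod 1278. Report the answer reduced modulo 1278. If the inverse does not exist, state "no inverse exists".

Apply the Euclidean algorithm to 1278 and 1121:
1278 = 1*1121 + 157
1121 = 7*157 + 22
157 = 7*22 + 3
22 = 7*3 + 1
3 = 3*1 + 0
The gcd is 1. Working backward:
1 = 22 − 7·3
1 = −7·157 + 50·22
1 = 50·1121 − 357·157
1 = −357·1278 + 407·1121
So 1121·407 ≡ 1 (mod 1278).

407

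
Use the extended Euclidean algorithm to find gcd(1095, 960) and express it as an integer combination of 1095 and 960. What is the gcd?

15

Euclidean algorithm:
1095 = 1×960 + 135
960 = 7×135 + 15
135 = 9×15 + 0
gcd(1095, 960) = 15.
Working backward:
15 = 960 − 7·135
15 = −7·1095 + 8·960
So 15 = (-7)·1095 + (8)·960.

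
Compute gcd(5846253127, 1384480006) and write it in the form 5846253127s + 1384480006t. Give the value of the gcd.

Apply Euclid's algorithm to 5846253127 and 1384480006:
5846253127 = 4·1384480006 + 308333103
1384480006 = 4·308333103 + 151147594
308333103 = 2·151147594 + 6037915
151147594 = 25·6037915 + 199719
6037915 = 30·199719 + 46345
199719 = 4·46345 + 14339
46345 = 3·14339 + 3328
14339 = 4·3328 + 1027
3328 = 3·1027 + 247
1027 = 4·247 + 39
247 = 6·39 + 13
39 = 3·13 + 0
gcd(5846253127, 1384480006) = 13.
Working backward:
13 = 247 − 6·39
13 = −6·1027 + 25·247
13 = 25·3328 − 81·1027
13 = −81·14339 + 349·3328
13 = 349·46345 − 1128·14339
13 = −1128·199719 + 4861·46345
13 = 4861·6037915 − 146958·199719
13 = −146958·151147594 + 3678811·6037915
13 = 3678811·308333103 − 7504580·151147594
13 = −7504580·1384480006 + 33697131·308333103
13 = 33697131·5846253127 − 142293104·1384480006
So 13 = (33697131)·5846253127 + (-142293104)·1384480006.

13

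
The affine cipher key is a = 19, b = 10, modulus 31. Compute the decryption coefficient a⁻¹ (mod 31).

Apply the Euclidean algorithm to 31 and 19:
31 = 1×19 + 12
19 = 1×12 + 7
12 = 1×7 + 5
7 = 1×5 + 2
5 = 2×2 + 1
2 = 2×1 + 0
The gcd is 1. Working backward:
1 = 5 − 2·2
1 = −2·7 + 3·5
1 = 3·12 − 5·7
1 = −5·19 + 8·12
1 = 8·31 − 13·19
Hence 19⁻¹ ≡ -13 ≡ 18 (mod 31).

18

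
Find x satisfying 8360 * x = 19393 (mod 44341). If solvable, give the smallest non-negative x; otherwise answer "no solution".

First find gcd(8360, 44341):
44341 = 5·8360 + 2541
8360 = 3·2541 + 737
2541 = 3·737 + 330
737 = 2·330 + 77
330 = 4·77 + 22
77 = 3·22 + 11
22 = 2·11 + 0
gcd = 11 and 11 | 19393, so solutions exist. Divide through by 11: 760x ≡ 1763 (mod 4031).
Now find 760⁻¹ mod 4031:
4031 = 5*760 + 231
760 = 3*231 + 67
231 = 3*67 + 30
67 = 2*30 + 7
30 = 4*7 + 2
7 = 3*2 + 1
2 = 2*1 + 0
Back-substitute:
1 = 7 − 3·2
1 = −3·30 + 13·7
1 = 13·67 − 29·30
1 = −29·231 + 100·67
1 = 100·760 − 329·231
1 = −329·4031 + 1745·760
So 760⁻¹ ≡ 1745 (mod 4031).
Then x ≡ 1745·1763 ≡ 782 (mod 4031); the smallest non-negative solution is x = 782.

782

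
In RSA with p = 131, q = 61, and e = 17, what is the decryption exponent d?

2753

φ(n) = (p−1)(q−1) = 130·60 = 7800.
Need d with 17·d ≡ 1 (mod 7800). Apply the extended Euclidean algorithm:
7800 = 458·17 + 14
17 = 1·14 + 3
14 = 4·3 + 2
3 = 1·2 + 1
2 = 2·1 + 0
Back-substitute:
1 = 3 − 2
1 = −14 + 5·3
1 = 5·17 − 6·14
1 = −6·7800 + 2753·17
So 17·2753 ≡ 1 (mod 7800), hence d = 2753.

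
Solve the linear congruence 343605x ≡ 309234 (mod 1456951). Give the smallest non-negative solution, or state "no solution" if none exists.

492885

First find gcd(343605, 1456951):
1456951 = 4*343605 + 82531
343605 = 4*82531 + 13481
82531 = 6*13481 + 1645
13481 = 8*1645 + 321
1645 = 5*321 + 40
321 = 8*40 + 1
40 = 40*1 + 0
gcd = 1, so a unique solution mod 1456951 exists.
Back-substitute for the Bézout coefficients:
1 = 321 − 8·40
1 = −8·1645 + 41·321
1 = 41·13481 − 336·1645
1 = −336·82531 + 2057·13481
1 = 2057·343605 − 8564·82531
1 = −8564·1456951 + 36313·343605
So 343605·(36313) ≡ 1 (mod 1456951), giving 343605⁻¹ ≡ 36313.
x ≡ 343605⁻¹·309234 ≡ 36313·309234 ≡ 492885 (mod 1456951).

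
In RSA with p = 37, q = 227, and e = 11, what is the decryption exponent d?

2219

φ(n) = (p−1)(q−1) = 36·226 = 8136.
Need d with 11·d ≡ 1 (mod 8136). Apply the extended Euclidean algorithm:
8136 = 739·11 + 7
11 = 1·7 + 4
7 = 1·4 + 3
4 = 1·3 + 1
3 = 3·1 + 0
Back-substitute:
1 = 4 − 3
1 = −7 + 2·4
1 = 2·11 − 3·7
1 = −3·8136 + 2219·11
So 11·2219 ≡ 1 (mod 8136), hence d = 2219.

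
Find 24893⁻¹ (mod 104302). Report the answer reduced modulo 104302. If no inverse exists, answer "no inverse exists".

Euclidean algorithm on 104302, 24893:
104302 = 4*24893 + 4730
24893 = 5*4730 + 1243
4730 = 3*1243 + 1001
1243 = 1*1001 + 242
1001 = 4*242 + 33
242 = 7*33 + 11
33 = 3*11 + 0
gcd(24893, 104302) = 11 ≠ 1, so 24893 has no multiplicative inverse modulo 104302.

no inverse exists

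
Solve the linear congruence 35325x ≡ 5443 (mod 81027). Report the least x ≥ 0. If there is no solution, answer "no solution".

gcd(35325, 81027):
81027 = 2×35325 + 10377
35325 = 3×10377 + 4194
10377 = 2×4194 + 1989
4194 = 2×1989 + 216
1989 = 9×216 + 45
216 = 4×45 + 36
45 = 1×36 + 9
36 = 4×9 + 0
gcd = 9, but 9 ∤ 5443, so the congruence has no solution.

no solution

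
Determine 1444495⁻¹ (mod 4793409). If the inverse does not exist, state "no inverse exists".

Run Euclid on (4793409, 1444495):
4793409 = 3·1444495 + 459924
1444495 = 3·459924 + 64723
459924 = 7·64723 + 6863
64723 = 9·6863 + 2956
6863 = 2·2956 + 951
2956 = 3·951 + 103
951 = 9·103 + 24
103 = 4·24 + 7
24 = 3·7 + 3
7 = 2·3 + 1
3 = 3·1 + 0
gcd = 1, so the inverse exists. Back-substitute:
1 = 7 − 2·3
1 = −2·24 + 7·7
1 = 7·103 − 30·24
1 = −30·951 + 277·103
1 = 277·2956 − 861·951
1 = −861·6863 + 1999·2956
1 = 1999·64723 − 18852·6863
1 = −18852·459924 + 133963·64723
1 = 133963·1444495 − 420741·459924
1 = −420741·4793409 + 1396186·1444495
So 1444495·1396186 ≡ 1 (mod 4793409).

1396186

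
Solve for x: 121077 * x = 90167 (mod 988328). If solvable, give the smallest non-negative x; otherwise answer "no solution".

38219

First find gcd(121077, 988328):
988328 = 8×121077 + 19712
121077 = 6×19712 + 2805
19712 = 7×2805 + 77
2805 = 36×77 + 33
77 = 2×33 + 11
33 = 3×11 + 0
gcd = 11 and 11 | 90167, so solutions exist. Divide through by 11: 11007x ≡ 8197 (mod 89848).
Now find 11007⁻¹ mod 89848:
89848 = 8·11007 + 1792
11007 = 6·1792 + 255
1792 = 7·255 + 7
255 = 36·7 + 3
7 = 2·3 + 1
3 = 3·1 + 0
Back-substitute:
1 = 7 − 2·3
1 = −2·255 + 73·7
1 = 73·1792 − 513·255
1 = −513·11007 + 3151·1792
1 = 3151·89848 − 25721·11007
So 11007·(-25721) ≡ 1 (mod 89848), i.e. 11007⁻¹ ≡ 64127.
Then x ≡ 64127·8197 ≡ 38219 (mod 89848); the smallest non-negative solution is x = 38219.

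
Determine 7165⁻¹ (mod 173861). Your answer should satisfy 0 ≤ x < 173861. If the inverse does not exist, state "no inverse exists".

43168

gcd(173861, 7165) by repeated division:
173861 = 24·7165 + 1901
7165 = 3·1901 + 1462
1901 = 1·1462 + 439
1462 = 3·439 + 145
439 = 3·145 + 4
145 = 36·4 + 1
4 = 4·1 + 0
Since gcd(7165, 173861) = 1, back-substitute to write 1 as a combination:
1 = 145 − 36·4
1 = −36·439 + 109·145
1 = 109·1462 − 363·439
1 = −363·1901 + 472·1462
1 = 472·7165 − 1779·1901
1 = −1779·173861 + 43168·7165
So 7165·43168 ≡ 1 (mod 173861).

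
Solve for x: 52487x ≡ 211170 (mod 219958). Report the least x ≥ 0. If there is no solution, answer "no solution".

First find gcd(52487, 219958):
219958 = 4·52487 + 10010
52487 = 5·10010 + 2437
10010 = 4·2437 + 262
2437 = 9·262 + 79
262 = 3·79 + 25
79 = 3·25 + 4
25 = 6·4 + 1
4 = 4·1 + 0
gcd = 1, so a unique solution mod 219958 exists.
Back-substitute for the Bézout coefficients:
1 = 25 − 6·4
1 = −6·79 + 19·25
1 = 19·262 − 63·79
1 = −63·2437 + 586·262
1 = 586·10010 − 2407·2437
1 = −2407·52487 + 12621·10010
1 = 12621·219958 − 52891·52487
So 52487·(-52891) ≡ 1 (mod 219958), giving 52487⁻¹ ≡ 167067.
x ≡ 52487⁻¹·211170 ≡ 167067·211170 ≡ 34854 (mod 219958).

34854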